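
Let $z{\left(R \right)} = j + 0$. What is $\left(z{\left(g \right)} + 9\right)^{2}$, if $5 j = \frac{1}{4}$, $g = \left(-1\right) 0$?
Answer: $\frac{32761}{400} \approx 81.902$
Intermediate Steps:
$g = 0$
$j = \frac{1}{20}$ ($j = \frac{1}{5 \cdot 4} = \frac{1}{5} \cdot \frac{1}{4} = \frac{1}{20} \approx 0.05$)
$z{\left(R \right)} = \frac{1}{20}$ ($z{\left(R \right)} = \frac{1}{20} + 0 = \frac{1}{20}$)
$\left(z{\left(g \right)} + 9\right)^{2} = \left(\frac{1}{20} + 9\right)^{2} = \left(\frac{181}{20}\right)^{2} = \frac{32761}{400}$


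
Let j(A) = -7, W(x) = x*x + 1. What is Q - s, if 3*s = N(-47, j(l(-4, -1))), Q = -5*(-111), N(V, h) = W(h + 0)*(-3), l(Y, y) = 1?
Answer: 605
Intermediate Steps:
W(x) = 1 + x**2 (W(x) = x**2 + 1 = 1 + x**2)
N(V, h) = -3 - 3*h**2 (N(V, h) = (1 + (h + 0)**2)*(-3) = (1 + h**2)*(-3) = -3 - 3*h**2)
Q = 555
s = -50 (s = (-3 - 3*(-7)**2)/3 = (-3 - 3*49)/3 = (-3 - 147)/3 = (1/3)*(-150) = -50)
Q - s = 555 - 1*(-50) = 555 + 50 = 605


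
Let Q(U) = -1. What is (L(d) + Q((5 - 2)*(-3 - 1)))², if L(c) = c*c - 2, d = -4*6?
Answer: 328329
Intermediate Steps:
d = -24
L(c) = -2 + c² (L(c) = c² - 2 = -2 + c²)
(L(d) + Q((5 - 2)*(-3 - 1)))² = ((-2 + (-24)²) - 1)² = ((-2 + 576) - 1)² = (574 - 1)² = 573² = 328329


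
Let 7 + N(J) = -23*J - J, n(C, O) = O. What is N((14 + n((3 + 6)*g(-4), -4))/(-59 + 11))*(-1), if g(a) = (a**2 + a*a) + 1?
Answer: 2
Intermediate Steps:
g(a) = 1 + 2*a**2 (g(a) = (a**2 + a**2) + 1 = 2*a**2 + 1 = 1 + 2*a**2)
N(J) = -7 - 24*J (N(J) = -7 + (-23*J - J) = -7 - 24*J)
N((14 + n((3 + 6)*g(-4), -4))/(-59 + 11))*(-1) = (-7 - 24*(14 - 4)/(-59 + 11))*(-1) = (-7 - 240/(-48))*(-1) = (-7 - 240*(-1)/48)*(-1) = (-7 - 24*(-5/24))*(-1) = (-7 + 5)*(-1) = -2*(-1) = 2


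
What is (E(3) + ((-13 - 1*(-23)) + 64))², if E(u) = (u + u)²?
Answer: 12100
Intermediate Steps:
E(u) = 4*u² (E(u) = (2*u)² = 4*u²)
(E(3) + ((-13 - 1*(-23)) + 64))² = (4*3² + ((-13 - 1*(-23)) + 64))² = (4*9 + ((-13 + 23) + 64))² = (36 + (10 + 64))² = (36 + 74)² = 110² = 12100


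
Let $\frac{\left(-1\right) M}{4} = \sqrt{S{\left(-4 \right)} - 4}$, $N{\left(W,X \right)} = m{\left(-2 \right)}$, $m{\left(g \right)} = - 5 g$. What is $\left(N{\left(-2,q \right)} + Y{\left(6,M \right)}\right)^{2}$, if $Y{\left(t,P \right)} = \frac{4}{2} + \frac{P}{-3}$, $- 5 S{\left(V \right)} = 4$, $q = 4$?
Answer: $\frac{2032}{15} + \frac{64 i \sqrt{30}}{5} \approx 135.47 + 70.109 i$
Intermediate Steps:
$S{\left(V \right)} = - \frac{4}{5}$ ($S{\left(V \right)} = \left(- \frac{1}{5}\right) 4 = - \frac{4}{5}$)
$N{\left(W,X \right)} = 10$ ($N{\left(W,X \right)} = \left(-5\right) \left(-2\right) = 10$)
$M = - \frac{8 i \sqrt{30}}{5}$ ($M = - 4 \sqrt{- \frac{4}{5} - 4} = - 4 \sqrt{- \frac{24}{5}} = - 4 \frac{2 i \sqrt{30}}{5} = - \frac{8 i \sqrt{30}}{5} \approx - 8.7636 i$)
$Y{\left(t,P \right)} = 2 - \frac{P}{3}$ ($Y{\left(t,P \right)} = 4 \cdot \frac{1}{2} + P \left(- \frac{1}{3}\right) = 2 - \frac{P}{3}$)
$\left(N{\left(-2,q \right)} + Y{\left(6,M \right)}\right)^{2} = \left(10 + \left(2 - \frac{\left(- \frac{8}{5}\right) i \sqrt{30}}{3}\right)\right)^{2} = \left(10 + \left(2 + \frac{8 i \sqrt{30}}{15}\right)\right)^{2} = \left(12 + \frac{8 i \sqrt{30}}{15}\right)^{2}$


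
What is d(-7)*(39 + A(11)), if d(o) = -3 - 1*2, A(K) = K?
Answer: -250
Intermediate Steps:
d(o) = -5 (d(o) = -3 - 2 = -5)
d(-7)*(39 + A(11)) = -5*(39 + 11) = -5*50 = -250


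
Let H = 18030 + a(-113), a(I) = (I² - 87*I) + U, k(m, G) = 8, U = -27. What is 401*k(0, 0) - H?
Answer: -37395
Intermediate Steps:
a(I) = -27 + I² - 87*I (a(I) = (I² - 87*I) - 27 = -27 + I² - 87*I)
H = 40603 (H = 18030 + (-27 + (-113)² - 87*(-113)) = 18030 + (-27 + 12769 + 9831) = 18030 + 22573 = 40603)
401*k(0, 0) - H = 401*8 - 1*40603 = 3208 - 40603 = -37395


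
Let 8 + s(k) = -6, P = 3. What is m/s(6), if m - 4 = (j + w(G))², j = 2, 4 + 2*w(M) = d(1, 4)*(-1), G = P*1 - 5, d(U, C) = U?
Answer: -17/56 ≈ -0.30357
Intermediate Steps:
G = -2 (G = 3*1 - 5 = 3 - 5 = -2)
s(k) = -14 (s(k) = -8 - 6 = -14)
w(M) = -5/2 (w(M) = -2 + (1*(-1))/2 = -2 + (½)*(-1) = -2 - ½ = -5/2)
m = 17/4 (m = 4 + (2 - 5/2)² = 4 + (-½)² = 4 + ¼ = 17/4 ≈ 4.2500)
m/s(6) = (17/4)/(-14) = -1/14*17/4 = -17/56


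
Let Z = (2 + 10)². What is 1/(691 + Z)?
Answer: 1/835 ≈ 0.0011976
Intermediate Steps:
Z = 144 (Z = 12² = 144)
1/(691 + Z) = 1/(691 + 144) = 1/835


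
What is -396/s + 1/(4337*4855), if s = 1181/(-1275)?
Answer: 10631242562681/24867295435 ≈ 427.52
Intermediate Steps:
s = -1181/1275 (s = 1181*(-1/1275) = -1181/1275 ≈ -0.92627)
-396/s + 1/(4337*4855) = -396/(-1181/1275) + 1/(4337*4855) = -396*(-1275/1181) + (1/4337)*(1/4855) = 504900/1181 + 1/21056135 = 10631242562681/24867295435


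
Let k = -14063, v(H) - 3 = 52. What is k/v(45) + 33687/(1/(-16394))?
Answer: -30374571353/55 ≈ -5.5226e+8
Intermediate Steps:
v(H) = 55 (v(H) = 3 + 52 = 55)
k/v(45) + 33687/(1/(-16394)) = -14063/55 + 33687/(1/(-16394)) = -14063*1/55 + 33687/(-1/16394) = -14063/55 + 33687*(-16394) = -14063/55 - 552264678 = -30374571353/55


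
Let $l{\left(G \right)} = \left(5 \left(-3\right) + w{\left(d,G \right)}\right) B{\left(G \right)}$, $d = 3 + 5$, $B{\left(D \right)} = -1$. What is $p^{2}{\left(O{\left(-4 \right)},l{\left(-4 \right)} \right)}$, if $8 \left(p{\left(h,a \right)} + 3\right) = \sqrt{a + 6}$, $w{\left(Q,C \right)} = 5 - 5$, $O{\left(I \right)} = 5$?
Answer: $\frac{\left(24 - \sqrt{21}\right)^{2}}{64} \approx 5.8912$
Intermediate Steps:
$d = 8$
$w{\left(Q,C \right)} = 0$
$l{\left(G \right)} = 15$ ($l{\left(G \right)} = \left(5 \left(-3\right) + 0\right) \left(-1\right) = \left(-15 + 0\right) \left(-1\right) = \left(-15\right) \left(-1\right) = 15$)
$p{\left(h,a \right)} = -3 + \frac{\sqrt{6 + a}}{8}$ ($p{\left(h,a \right)} = -3 + \frac{\sqrt{a + 6}}{8} = -3 + \frac{\sqrt{6 + a}}{8}$)
$p^{2}{\left(O{\left(-4 \right)},l{\left(-4 \right)} \right)} = \left(-3 + \frac{\sqrt{6 + 15}}{8}\right)^{2} = \left(-3 + \frac{\sqrt{21}}{8}\right)^{2}$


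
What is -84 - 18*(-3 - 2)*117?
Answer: 10446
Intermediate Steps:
-84 - 18*(-3 - 2)*117 = -84 - 18*(-5)*117 = -84 + 90*117 = -84 + 10530 = 10446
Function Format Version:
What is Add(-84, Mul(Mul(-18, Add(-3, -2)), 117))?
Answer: 10446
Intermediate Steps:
Add(-84, Mul(Mul(-18, Add(-3, -2)), 117)) = Add(-84, Mul(Mul(-18, -5), 117)) = Add(-84, Mul(90, 117)) = Add(-84, 10530) = 10446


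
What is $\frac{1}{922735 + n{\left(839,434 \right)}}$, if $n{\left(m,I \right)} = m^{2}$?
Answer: $\frac{1}{1626656} \approx 6.1476 \cdot 10^{-7}$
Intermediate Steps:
$\frac{1}{922735 + n{\left(839,434 \right)}} = \frac{1}{922735 + 839^{2}} = \frac{1}{922735 + 703921} = \frac{1}{1626656}$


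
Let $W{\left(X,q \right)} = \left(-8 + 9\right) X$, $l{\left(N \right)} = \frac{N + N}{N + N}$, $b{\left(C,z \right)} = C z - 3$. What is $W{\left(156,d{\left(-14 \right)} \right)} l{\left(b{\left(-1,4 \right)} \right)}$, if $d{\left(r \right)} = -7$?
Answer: $156$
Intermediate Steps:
$b{\left(C,z \right)} = -3 + C z$
$l{\left(N \right)} = 1$ ($l{\left(N \right)} = \frac{2 N}{2 N} = 2 N \frac{1}{2 N} = 1$)
$W{\left(X,q \right)} = X$ ($W{\left(X,q \right)} = 1 X = X$)
$W{\left(156,d{\left(-14 \right)} \right)} l{\left(b{\left(-1,4 \right)} \right)} = 156 \cdot 1 = 156$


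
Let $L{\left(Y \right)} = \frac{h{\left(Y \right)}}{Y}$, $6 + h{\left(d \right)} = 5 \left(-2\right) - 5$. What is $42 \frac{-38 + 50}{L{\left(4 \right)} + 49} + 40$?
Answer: $\frac{1288}{25} \approx 51.52$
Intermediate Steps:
$h{\left(d \right)} = -21$ ($h{\left(d \right)} = -6 + \left(5 \left(-2\right) - 5\right) = -6 - 15 = -21$)
$L{\left(Y \right)} = - \frac{21}{Y}$
$42 \frac{-38 + 50}{L{\left(4 \right)} + 49} + 40 = 42 \frac{-38 + 50}{- \frac{21}{4} + 49} + 40 = 42 \frac{12}{\left(-21\right) \frac{1}{4} + 49} + 40 = 42 \frac{12}{- \frac{21}{4} + 49} + 40 = 42 \frac{12}{\frac{175}{4}} + 40 = 42 \cdot 12 \cdot \frac{4}{175} + 40 = 42 \cdot \frac{48}{175} + 40 = \frac{288}{25} + 40 = \frac{1288}{25}$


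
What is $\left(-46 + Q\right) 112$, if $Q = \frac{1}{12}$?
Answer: $- \frac{15428}{3} \approx -5142.7$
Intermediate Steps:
$Q = \frac{1}{12} \approx 0.083333$
$\left(-46 + Q\right) 112 = \left(-46 + \frac{1}{12}\right) 112 = \left(- \frac{551}{12}\right) 112 = - \frac{15428}{3}$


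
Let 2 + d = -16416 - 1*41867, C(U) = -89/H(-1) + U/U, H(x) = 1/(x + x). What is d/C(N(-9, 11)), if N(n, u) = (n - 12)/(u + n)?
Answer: -58285/179 ≈ -325.61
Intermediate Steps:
H(x) = 1/(2*x)
N(n, u) = (-12 + n)/(n + u)
C(U) = 179 (C(U) = -89/((½)/(-1)) + U/U = -89/((½)*(-1)) + 1 = -89/(-½) + 1 = -89*(-2) + 1 = 178 + 1 = 179)
d = -58285 (d = -2 + (-16416 - 1*41867) = -2 + (-16416 - 41867) = -2 - 58283 = -58285)
d/C(N(-9, 11)) = -58285/179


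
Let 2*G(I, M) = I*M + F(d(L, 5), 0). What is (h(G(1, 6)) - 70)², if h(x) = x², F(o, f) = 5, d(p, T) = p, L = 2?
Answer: 25281/16 ≈ 1580.1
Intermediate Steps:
G(I, M) = 5/2 + I*M/2 (G(I, M) = (I*M + 5)/2 = (5 + I*M)/2 = 5/2 + I*M/2)
(h(G(1, 6)) - 70)² = ((5/2 + (½)*1*6)² - 70)² = ((5/2 + 3)² - 70)² = ((11/2)² - 70)² = (121/4 - 70)² = (-159/4)² = 25281/16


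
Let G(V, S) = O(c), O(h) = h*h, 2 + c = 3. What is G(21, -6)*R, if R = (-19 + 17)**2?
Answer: 4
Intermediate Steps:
c = 1 (c = -2 + 3 = 1)
O(h) = h**2
G(V, S) = 1 (G(V, S) = 1**2 = 1)
R = 4 (R = (-2)**2 = 4)
G(21, -6)*R = 1*4 = 4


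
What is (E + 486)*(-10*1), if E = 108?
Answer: -5940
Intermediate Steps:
(E + 486)*(-10*1) = (108 + 486)*(-10*1) = 594*(-10) = -5940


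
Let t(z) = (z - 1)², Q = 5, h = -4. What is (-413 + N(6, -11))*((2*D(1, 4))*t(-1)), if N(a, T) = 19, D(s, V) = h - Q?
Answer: 28368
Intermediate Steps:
D(s, V) = -9 (D(s, V) = -4 - 1*5 = -4 - 5 = -9)
t(z) = (-1 + z)²
(-413 + N(6, -11))*((2*D(1, 4))*t(-1)) = (-413 + 19)*((2*(-9))*(-1 - 1)²) = -(-7092)*(-2)² = -(-7092)*4 = -394*(-72) = 28368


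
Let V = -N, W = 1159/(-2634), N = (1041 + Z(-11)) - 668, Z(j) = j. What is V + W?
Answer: -954667/2634 ≈ -362.44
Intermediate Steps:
N = 362 (N = (1041 - 11) - 668 = 1030 - 668 = 362)
W = -1159/2634 (W = 1159*(-1/2634) = -1159/2634 ≈ -0.44002)
V = -362 (V = -1*362 = -362)
V + W = -362 - 1159/2634 = -954667/2634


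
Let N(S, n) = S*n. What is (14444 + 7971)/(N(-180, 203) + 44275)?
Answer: 4483/1547 ≈ 2.8979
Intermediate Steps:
(14444 + 7971)/(N(-180, 203) + 44275) = (14444 + 7971)/(-180*203 + 44275) = 22415/(-36540 + 44275) = 22415/7735 = 22415*(1/7735) = 4483/1547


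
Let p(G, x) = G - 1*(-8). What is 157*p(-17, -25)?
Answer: -1413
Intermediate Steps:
p(G, x) = 8 + G (p(G, x) = G + 8 = 8 + G)
157*p(-17, -25) = 157*(8 - 17) = 157*(-9) = -1413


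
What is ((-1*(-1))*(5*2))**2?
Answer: 100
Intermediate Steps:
((-1*(-1))*(5*2))**2 = (1*10)**2 = 10**2 = 100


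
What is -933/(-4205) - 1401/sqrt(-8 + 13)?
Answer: 933/4205 - 1401*sqrt(5)/5 ≈ -626.32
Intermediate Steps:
-933/(-4205) - 1401/sqrt(-8 + 13) = -933*(-1/4205) - 1401*sqrt(5)/5 = 933/4205 - 1401*sqrt(5)/5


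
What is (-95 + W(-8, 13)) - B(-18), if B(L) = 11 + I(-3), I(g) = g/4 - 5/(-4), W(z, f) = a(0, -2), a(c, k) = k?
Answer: -217/2 ≈ -108.50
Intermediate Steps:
W(z, f) = -2
I(g) = 5/4 + g/4 (I(g) = g*(1/4) - 5*(-1/4) = g/4 + 5/4 = 5/4 + g/4)
B(L) = 23/2 (B(L) = 11 + (5/4 + (1/4)*(-3)) = 11 + (5/4 - 3/4) = 11 + 1/2 = 23/2)
(-95 + W(-8, 13)) - B(-18) = (-95 - 2) - 1*23/2 = -97 - 23/2 = -217/2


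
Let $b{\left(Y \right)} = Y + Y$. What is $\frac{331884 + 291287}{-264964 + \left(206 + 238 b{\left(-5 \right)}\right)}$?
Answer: $- \frac{623171}{267138} \approx -2.3328$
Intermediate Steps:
$b{\left(Y \right)} = 2 Y$
$\frac{331884 + 291287}{-264964 + \left(206 + 238 b{\left(-5 \right)}\right)} = \frac{331884 + 291287}{-264964 + \left(206 + 238 \cdot 2 \left(-5\right)\right)} = \frac{623171}{-264964 + \left(206 + 238 \left(-10\right)\right)} = \frac{623171}{-264964 + \left(206 - 2380\right)} = \frac{623171}{-264964 - 2174} = \frac{623171}{-267138} = 623171 \left(- \frac{1}{267138}\right) = - \frac{623171}{267138}$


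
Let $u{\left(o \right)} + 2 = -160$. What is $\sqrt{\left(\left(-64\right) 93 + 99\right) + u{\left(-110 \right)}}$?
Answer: $i \sqrt{6015} \approx 77.556 i$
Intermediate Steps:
$u{\left(o \right)} = -162$ ($u{\left(o \right)} = -2 - 160 = -162$)
$\sqrt{\left(\left(-64\right) 93 + 99\right) + u{\left(-110 \right)}} = \sqrt{\left(\left(-64\right) 93 + 99\right) - 162} = \sqrt{\left(-5952 + 99\right) - 162} = \sqrt{-5853 - 162} = \sqrt{-6015} = i \sqrt{6015}$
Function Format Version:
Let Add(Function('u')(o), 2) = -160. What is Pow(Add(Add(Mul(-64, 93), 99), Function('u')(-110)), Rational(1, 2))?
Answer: Mul(I, Pow(6015, Rational(1, 2))) ≈ Mul(77.556, I)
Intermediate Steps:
Function('u')(o) = -162 (Function('u')(o) = Add(-2, -160) = -162)
Pow(Add(Add(Mul(-64, 93), 99), Function('u')(-110)), Rational(1, 2)) = Pow(Add(Add(Mul(-64, 93), 99), -162), Rational(1, 2)) = Pow(Add(Add(-5952, 99), -162), Rational(1, 2)) = Pow(Add(-5853, -162), Rational(1, 2)) = Pow(-6015, Rational(1, 2)) = Mul(I, Pow(6015, Rational(1, 2)))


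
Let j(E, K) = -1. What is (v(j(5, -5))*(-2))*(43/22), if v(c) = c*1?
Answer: 43/11 ≈ 3.9091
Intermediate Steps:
v(c) = c
(v(j(5, -5))*(-2))*(43/22) = (-1*(-2))*(43/22) = 2*(43*(1/22)) = 2*(43/22) = 43/11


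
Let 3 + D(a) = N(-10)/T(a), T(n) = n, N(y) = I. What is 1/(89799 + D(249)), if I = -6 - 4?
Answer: 249/22359194 ≈ 1.1136e-5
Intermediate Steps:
I = -10
N(y) = -10
D(a) = -3 - 10/a
1/(89799 + D(249)) = 1/(89799 + (-3 - 10/249)) = 1/(89799 - 757/249) = 1/(22359194/249) = 249/22359194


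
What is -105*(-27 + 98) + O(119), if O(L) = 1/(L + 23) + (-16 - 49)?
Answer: -1067839/142 ≈ -7520.0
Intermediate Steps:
O(L) = -65 + 1/(23 + L) (O(L) = 1/(23 + L) - 65 = -65 + 1/(23 + L))
-105*(-27 + 98) + O(119) = -105*(-27 + 98) + (-1494 - 65*119)/(23 + 119) = -105*71 + (-1494 - 7735)/142 = -7455 + (1/142)*(-9229) = -7455 - 9229/142 = -1067839/142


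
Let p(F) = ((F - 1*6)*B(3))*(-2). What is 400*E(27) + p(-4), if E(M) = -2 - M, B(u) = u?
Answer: -11540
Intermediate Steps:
p(F) = 36 - 6*F (p(F) = ((F - 1*6)*3)*(-2) = ((F - 6)*3)*(-2) = ((-6 + F)*3)*(-2) = (-18 + 3*F)*(-2) = 36 - 6*F)
400*E(27) + p(-4) = 400*(-2 - 1*27) + (36 - 6*(-4)) = 400*(-2 - 27) + (36 + 24) = 400*(-29) + 60 = -11600 + 60 = -11540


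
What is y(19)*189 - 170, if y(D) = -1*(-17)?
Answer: 3043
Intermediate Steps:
y(D) = 17
y(19)*189 - 170 = 17*189 - 170 = 3213 - 170 = 3043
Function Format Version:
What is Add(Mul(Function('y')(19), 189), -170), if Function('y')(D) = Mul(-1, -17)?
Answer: 3043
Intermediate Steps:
Function('y')(D) = 17
Add(Mul(Function('y')(19), 189), -170) = Add(Mul(17, 189), -170) = Add(3213, -170) = 3043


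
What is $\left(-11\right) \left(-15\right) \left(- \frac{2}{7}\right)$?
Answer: $- \frac{330}{7} \approx -47.143$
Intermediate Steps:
$\left(-11\right) \left(-15\right) \left(- \frac{2}{7}\right) = 165 \left(\left(-2\right) \frac{1}{7}\right) = 165 \left(- \frac{2}{7}\right) = - \frac{330}{7}$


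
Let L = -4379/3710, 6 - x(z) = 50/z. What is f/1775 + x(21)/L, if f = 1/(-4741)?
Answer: -338967290137/110551467675 ≈ -3.0662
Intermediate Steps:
x(z) = 6 - 50/z
f = -1/4741 ≈ -0.00021093
L = -4379/3710 (L = -4379*1/3710 = -4379/3710 ≈ -1.1803)
f/1775 + x(21)/L = -1/4741/1775 + (6 - 50/21)/(-4379/3710) = -1/4741*1/1775 + (6 - 50*1/21)*(-3710/4379) = -1/8415275 + (6 - 50/21)*(-3710/4379) = -1/8415275 + (76/21)*(-3710/4379) = -1/8415275 - 40280/13137 = -338967290137/110551467675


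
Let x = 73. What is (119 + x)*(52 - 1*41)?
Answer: 2112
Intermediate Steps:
(119 + x)*(52 - 1*41) = (119 + 73)*(52 - 1*41) = 192*(52 - 41) = 192*11 = 2112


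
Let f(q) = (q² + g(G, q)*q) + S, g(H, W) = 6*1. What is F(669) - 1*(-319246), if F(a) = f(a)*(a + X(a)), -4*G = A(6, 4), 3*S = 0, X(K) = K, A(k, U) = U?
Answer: 604526596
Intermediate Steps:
S = 0 (S = (⅓)*0 = 0)
G = -1 (G = -¼*4 = -1)
g(H, W) = 6
f(q) = q² + 6*q (f(q) = (q² + 6*q) + 0 = q² + 6*q)
F(a) = 2*a²*(6 + a) (F(a) = (a*(6 + a))*(a + a) = (a*(6 + a))*(2*a) = 2*a²*(6 + a))
F(669) - 1*(-319246) = 2*669²*(6 + 669) - 1*(-319246) = 2*447561*675 + 319246 = 604207350 + 319246 = 604526596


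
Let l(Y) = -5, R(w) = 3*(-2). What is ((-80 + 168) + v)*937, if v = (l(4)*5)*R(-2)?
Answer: 223006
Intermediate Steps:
R(w) = -6
v = 150 (v = -5*5*(-6) = -25*(-6) = 150)
((-80 + 168) + v)*937 = ((-80 + 168) + 150)*937 = (88 + 150)*937 = 238*937 = 223006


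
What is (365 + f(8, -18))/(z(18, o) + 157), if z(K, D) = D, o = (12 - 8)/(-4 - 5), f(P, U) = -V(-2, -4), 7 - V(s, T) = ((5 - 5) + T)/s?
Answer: 3240/1409 ≈ 2.2995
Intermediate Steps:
V(s, T) = 7 - T/s (V(s, T) = 7 - ((5 - 5) + T)/s = 7 - (0 + T)/s = 7 - T/s)
f(P, U) = -5 (f(P, U) = -(7 - 1*(-4)/(-2)) = -(7 - 1*(-4)*(-½)) = -(7 - 2) = -1*5 = -5)
o = -4/9 (o = 4/(-9) = 4*(-⅑) = -4/9 ≈ -0.44444)
(365 + f(8, -18))/(z(18, o) + 157) = (365 - 5)/(-4/9 + 157) = 360/(1409/9) = 360*(9/1409) = 3240/1409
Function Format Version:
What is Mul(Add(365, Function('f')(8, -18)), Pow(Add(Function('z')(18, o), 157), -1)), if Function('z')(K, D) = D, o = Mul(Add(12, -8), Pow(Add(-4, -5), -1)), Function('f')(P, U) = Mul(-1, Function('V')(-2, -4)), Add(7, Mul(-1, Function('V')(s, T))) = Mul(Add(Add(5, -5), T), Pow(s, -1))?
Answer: Rational(3240, 1409) ≈ 2.2995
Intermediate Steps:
Function('V')(s, T) = Add(7, Mul(-1, T, Pow(s, -1))) (Function('V')(s, T) = Add(7, Mul(-1, Mul(Add(Add(5, -5), T), Pow(s, -1)))) = Add(7, Mul(-1, Mul(Add(0, T), Pow(s, -1)))) = Add(7, Mul(-1, Mul(T, Pow(s, -1)))) = Add(7, Mul(-1, T, Pow(s, -1))))
Function('f')(P, U) = -5 (Function('f')(P, U) = Mul(-1, Add(7, Mul(-1, -4, Pow(-2, -1)))) = Mul(-1, Add(7, Mul(-1, -4, Rational(-1, 2)))) = Mul(-1, Add(7, -2)) = Mul(-1, 5) = -5)
o = Rational(-4, 9) (o = Mul(4, Pow(-9, -1)) = Mul(4, Rational(-1, 9)) = Rational(-4, 9) ≈ -0.44444)
Mul(Add(365, Function('f')(8, -18)), Pow(Add(Function('z')(18, o), 157), -1)) = Mul(Add(365, -5), Pow(Add(Rational(-4, 9), 157), -1)) = Mul(360, Pow(Rational(1409, 9), -1)) = Mul(360, Rational(9, 1409)) = Rational(3240, 1409)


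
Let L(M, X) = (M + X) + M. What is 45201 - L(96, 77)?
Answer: 44932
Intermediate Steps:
L(M, X) = X + 2*M
45201 - L(96, 77) = 45201 - (77 + 2*96) = 45201 - (77 + 192) = 45201 - 1*269 = 45201 - 269 = 44932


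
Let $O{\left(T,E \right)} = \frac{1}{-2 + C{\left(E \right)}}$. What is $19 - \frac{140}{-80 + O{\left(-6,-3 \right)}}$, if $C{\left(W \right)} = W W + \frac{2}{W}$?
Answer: $\frac{31483}{1517} \approx 20.753$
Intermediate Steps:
$C{\left(W \right)} = W^{2} + \frac{2}{W}$
$O{\left(T,E \right)} = \frac{1}{-2 + \frac{2 + E^{3}}{E}}$
$19 - \frac{140}{-80 + O{\left(-6,-3 \right)}} = 19 - \frac{140}{-80 - \frac{3}{2 + \left(-3\right)^{3} - -6}} = 19 - \frac{140}{-80 - \frac{3}{2 - 27 + 6}} = 19 - \frac{140}{-80 - \frac{3}{-19}} = 19 - \frac{140}{-80 - - \frac{3}{19}} = 19 - \frac{140}{-80 + \frac{3}{19}} = 19 - \frac{140}{- \frac{1517}{19}} = 19 - - \frac{2660}{1517} = 19 + \frac{2660}{1517} = \frac{31483}{1517}$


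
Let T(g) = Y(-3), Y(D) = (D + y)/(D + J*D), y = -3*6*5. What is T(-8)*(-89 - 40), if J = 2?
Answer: -1333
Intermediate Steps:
y = -90 (y = -18*5 = -90)
Y(D) = (-90 + D)/(3*D) (Y(D) = (D - 90)/(D + 2*D) = (-90 + D)/((3*D)) = (-90 + D)*(1/(3*D)) = (-90 + D)/(3*D))
T(g) = 31/3 (T(g) = (1/3)*(-90 - 3)/(-3) = (1/3)*(-1/3)*(-93) = 31/3)
T(-8)*(-89 - 40) = 31*(-89 - 40)/3 = (31/3)*(-129) = -1333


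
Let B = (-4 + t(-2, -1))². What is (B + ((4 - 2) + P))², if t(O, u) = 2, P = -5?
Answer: 1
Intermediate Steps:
B = 4 (B = (-4 + 2)² = (-2)² = 4)
(B + ((4 - 2) + P))² = (4 + ((4 - 2) - 5))² = (4 + (2 - 5))² = (4 - 3)² = 1² = 1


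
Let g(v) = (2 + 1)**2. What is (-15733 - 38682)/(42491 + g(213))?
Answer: -10883/8500 ≈ -1.2804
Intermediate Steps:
g(v) = 9 (g(v) = 3**2 = 9)
(-15733 - 38682)/(42491 + g(213)) = (-15733 - 38682)/(42491 + 9) = -54415/42500 = -54415*1/42500 = -10883/8500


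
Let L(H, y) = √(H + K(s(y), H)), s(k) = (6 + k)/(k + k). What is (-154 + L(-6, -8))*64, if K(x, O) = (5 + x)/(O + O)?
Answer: -9856 + 8*I*√3702/3 ≈ -9856.0 + 162.25*I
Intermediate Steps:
s(k) = (6 + k)/(2*k) (s(k) = (6 + k)/((2*k)) = (6 + k)*(1/(2*k)) = (6 + k)/(2*k))
K(x, O) = (5 + x)/(2*O) (K(x, O) = (5 + x)/((2*O)) = (5 + x)*(1/(2*O)) = (5 + x)/(2*O))
L(H, y) = √(H + (5 + (6 + y)/(2*y))/(2*H))
(-154 + L(-6, -8))*64 = (-154 + √(4*(-6) + 11/(-6) + 6/(-6*(-8)))/2)*64 = (-154 + √(-24 + 11*(-⅙) + 6*(-⅙)*(-⅛))/2)*64 = (-154 + √(-24 - 11/6 + ⅛)/2)*64 = (-154 + √(-617/24)/2)*64 = (-154 + (I*√3702/12)/2)*64 = (-154 + I*√3702/24)*64 = -9856 + 8*I*√3702/3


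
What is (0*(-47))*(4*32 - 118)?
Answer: 0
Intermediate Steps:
(0*(-47))*(4*32 - 118) = 0*(128 - 118) = 0*10 = 0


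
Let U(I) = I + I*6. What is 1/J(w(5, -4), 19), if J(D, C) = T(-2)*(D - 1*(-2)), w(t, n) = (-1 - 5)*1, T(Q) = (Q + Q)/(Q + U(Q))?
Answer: -1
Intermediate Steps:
U(I) = 7*I (U(I) = I + 6*I = 7*I)
T(Q) = ¼ (T(Q) = (Q + Q)/(Q + 7*Q) = (2*Q)/((8*Q)) = (2*Q)*(1/(8*Q)) = ¼)
w(t, n) = -6 (w(t, n) = -6*1 = -6)
J(D, C) = ½ + D/4 (J(D, C) = (D - 1*(-2))/4 = (D + 2)/4 = (2 + D)/4 = ½ + D/4)
1/J(w(5, -4), 19) = 1/(½ + (¼)*(-6)) = 1/(½ - 3/2) = 1/(-1) = -1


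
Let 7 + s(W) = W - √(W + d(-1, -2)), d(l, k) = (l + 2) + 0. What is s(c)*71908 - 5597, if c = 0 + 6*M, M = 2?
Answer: 353943 - 71908*√13 ≈ 94675.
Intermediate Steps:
d(l, k) = 2 + l (d(l, k) = (2 + l) + 0 = 2 + l)
c = 12 (c = 0 + 6*2 = 0 + 12 = 12)
s(W) = -7 + W - √(1 + W) (s(W) = -7 + (W - √(W + (2 - 1))) = -7 + (W - √(W + 1)) = -7 + (W - √(1 + W)) = -7 + W - √(1 + W))
s(c)*71908 - 5597 = (-7 + 12 - √(1 + 12))*71908 - 5597 = (-7 + 12 - √13)*71908 - 5597 = (5 - √13)*71908 - 5597 = (359540 - 71908*√13) - 5597 = 353943 - 71908*√13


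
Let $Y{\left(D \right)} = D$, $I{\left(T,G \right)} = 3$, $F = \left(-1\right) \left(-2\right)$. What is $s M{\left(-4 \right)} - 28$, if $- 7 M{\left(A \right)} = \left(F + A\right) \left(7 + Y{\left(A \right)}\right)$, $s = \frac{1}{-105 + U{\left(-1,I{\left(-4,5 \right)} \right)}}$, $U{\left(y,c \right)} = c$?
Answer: $- \frac{3333}{119} \approx -28.008$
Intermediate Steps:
$F = 2$
$s = - \frac{1}{102}$ ($s = \frac{1}{-105 + 3} = \frac{1}{-102} = - \frac{1}{102} \approx -0.0098039$)
$M{\left(A \right)} = - \frac{\left(2 + A\right) \left(7 + A\right)}{7}$
$s M{\left(-4 \right)} - 28 = - \frac{-2 - - \frac{36}{7} - \frac{\left(-4\right)^{2}}{7}}{102} - 28 = - \frac{-2 + \frac{36}{7} - \frac{16}{7}}{102} - 28 = \left(- \frac{1}{102}\right) \frac{6}{7} - 28 = - \frac{1}{119} - 28 = - \frac{3333}{119}$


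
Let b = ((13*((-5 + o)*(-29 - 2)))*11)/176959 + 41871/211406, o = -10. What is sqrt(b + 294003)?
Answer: 3*sqrt(45718295364458680006604626)/37410194354 ≈ 542.22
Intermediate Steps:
b = 21466892259/37410194354 (b = ((13*((-5 - 10)*(-29 - 2)))*11)/176959 + 41871/211406 = ((13*(-15*(-31)))*11)*(1/176959) + 41871*(1/211406) = ((13*465)*11)*(1/176959) + 41871/211406 = (6045*11)*(1/176959) + 41871/211406 = 66495*(1/176959) + 41871/211406 = 66495/176959 + 41871/211406 = 21466892259/37410194354 ≈ 0.57382)
sqrt(b + 294003) = sqrt(21466892259/37410194354 + 294003) = sqrt(10998730837551321/37410194354) = 3*sqrt(45718295364458680006604626)/37410194354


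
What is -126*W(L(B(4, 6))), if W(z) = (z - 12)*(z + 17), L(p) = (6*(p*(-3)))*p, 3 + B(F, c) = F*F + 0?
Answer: -1164032100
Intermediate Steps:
B(F, c) = -3 + F**2 (B(F, c) = -3 + (F*F + 0) = -3 + (F**2 + 0) = -3 + F**2)
L(p) = -18*p**2 (L(p) = (6*(-3*p))*p = (-18*p)*p = -18*p**2)
W(z) = (-12 + z)*(17 + z)
-126*W(L(B(4, 6))) = -126*(-204 + (-18*(-3 + 4**2)**2)**2 + 5*(-18*(-3 + 4**2)**2)) = -126*(-204 + (-18*(-3 + 16)**2)**2 + 5*(-18*(-3 + 16)**2)) = -126*(-204 + (-18*13**2)**2 + 5*(-18*13**2)) = -126*(-204 + (-18*169)**2 + 5*(-18*169)) = -126*(-204 + (-3042)**2 + 5*(-3042)) = -126*(-204 + 9253764 - 15210) = -126*9238350 = -1164032100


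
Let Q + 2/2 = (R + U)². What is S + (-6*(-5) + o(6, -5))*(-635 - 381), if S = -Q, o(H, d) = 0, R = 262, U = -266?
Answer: -30495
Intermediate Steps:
Q = 15 (Q = -1 + (262 - 266)² = -1 + (-4)² = -1 + 16 = 15)
S = -15 (S = -1*15 = -15)
S + (-6*(-5) + o(6, -5))*(-635 - 381) = -15 + (-6*(-5) + 0)*(-635 - 381) = -15 + (30 + 0)*(-1016) = -15 + 30*(-1016) = -15 - 30480 = -30495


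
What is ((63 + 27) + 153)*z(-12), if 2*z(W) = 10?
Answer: 1215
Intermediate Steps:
z(W) = 5 (z(W) = (½)*10 = 5)
((63 + 27) + 153)*z(-12) = ((63 + 27) + 153)*5 = (90 + 153)*5 = 243*5 = 1215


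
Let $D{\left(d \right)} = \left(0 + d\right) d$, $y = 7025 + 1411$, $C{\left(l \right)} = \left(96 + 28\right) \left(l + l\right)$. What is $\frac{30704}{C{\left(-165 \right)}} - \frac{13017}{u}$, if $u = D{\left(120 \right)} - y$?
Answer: $- \frac{29823929}{10168620} \approx -2.9329$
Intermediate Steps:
$C{\left(l \right)} = 248 l$ ($C{\left(l \right)} = 124 \cdot 2 l = 248 l$)
$y = 8436$
$D{\left(d \right)} = d^{2}$ ($D{\left(d \right)} = d d = d^{2}$)
$u = 5964$ ($u = 120^{2} - 8436 = 14400 - 8436 = 5964$)
$\frac{30704}{C{\left(-165 \right)}} - \frac{13017}{u} = \frac{30704}{248 \left(-165\right)} - \frac{13017}{5964} = \frac{30704}{-40920} - \frac{4339}{1988} = 30704 \left(- \frac{1}{40920}\right) - \frac{4339}{1988} = - \frac{3838}{5115} - \frac{4339}{1988} = - \frac{29823929}{10168620}$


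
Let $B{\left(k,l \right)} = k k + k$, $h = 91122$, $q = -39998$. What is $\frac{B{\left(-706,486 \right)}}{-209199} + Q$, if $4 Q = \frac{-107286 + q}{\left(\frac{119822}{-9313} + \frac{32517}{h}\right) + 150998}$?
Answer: $- \frac{7812286834243279216}{2978277468624873315} \approx -2.6231$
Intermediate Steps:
$B{\left(k,l \right)} = k + k^{2}$ ($B{\left(k,l \right)} = k^{2} + k = k + k^{2}$)
$Q = - \frac{10415669015902}{42709728086055}$ ($Q = \frac{\left(-107286 - 39998\right) \frac{1}{\left(\frac{119822}{-9313} + \frac{32517}{91122}\right) + 150998}}{4} = \frac{\left(-147284\right) \frac{1}{\left(119822 \left(- \frac{1}{9313}\right) + 32517 \cdot \frac{1}{91122}\right) + 150998}}{4} = \frac{\left(-147284\right) \frac{1}{\left(- \frac{119822}{9313} + \frac{10839}{30374}\right) + 150998}}{4} = \frac{\left(-147284\right) \frac{1}{- \frac{3538529821}{282873062} + 150998}}{4} = \frac{\left(-147284\right) \frac{1}{\frac{42709728086055}{282873062}}}{4} = \frac{\left(-147284\right) \frac{282873062}{42709728086055}}{4} = \frac{1}{4} \left(- \frac{41662676063608}{42709728086055}\right) = - \frac{10415669015902}{42709728086055} \approx -0.24387$)
$\frac{B{\left(-706,486 \right)}}{-209199} + Q = \frac{\left(-706\right) \left(1 - 706\right)}{-209199} - \frac{10415669015902}{42709728086055} = \left(-706\right) \left(-705\right) \left(- \frac{1}{209199}\right) - \frac{10415669015902}{42709728086055} = 497730 \left(- \frac{1}{209199}\right) - \frac{10415669015902}{42709728086055} = - \frac{165910}{69733} - \frac{10415669015902}{42709728086055} = - \frac{7812286834243279216}{2978277468624873315}$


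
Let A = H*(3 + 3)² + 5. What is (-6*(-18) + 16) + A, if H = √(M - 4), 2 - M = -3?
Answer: 165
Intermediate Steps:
M = 5 (M = 2 - 1*(-3) = 2 + 3 = 5)
H = 1 (H = √(5 - 4) = √1 = 1)
A = 41 (A = 1*(3 + 3)² + 5 = 1*6² + 5 = 1*36 + 5 = 36 + 5 = 41)
(-6*(-18) + 16) + A = (-6*(-18) + 16) + 41 = (108 + 16) + 41 = 124 + 41 = 165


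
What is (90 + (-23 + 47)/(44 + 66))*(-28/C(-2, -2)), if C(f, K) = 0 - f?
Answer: -69468/55 ≈ -1263.1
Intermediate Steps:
C(f, K) = -f
(90 + (-23 + 47)/(44 + 66))*(-28/C(-2, -2)) = (90 + (-23 + 47)/(44 + 66))*(-28/((-1*(-2)))) = (90 + 24/110)*(-28/2) = (90 + 24*(1/110))*(-28*1/2) = (90 + 12/55)*(-14) = (4962/55)*(-14) = -69468/55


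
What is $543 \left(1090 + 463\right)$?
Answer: $843279$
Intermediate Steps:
$543 \left(1090 + 463\right) = 543 \cdot 1553 = 843279$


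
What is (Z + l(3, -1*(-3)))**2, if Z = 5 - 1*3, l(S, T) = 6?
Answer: 64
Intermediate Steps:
Z = 2 (Z = 5 - 3 = 2)
(Z + l(3, -1*(-3)))**2 = (2 + 6)**2 = 8**2 = 64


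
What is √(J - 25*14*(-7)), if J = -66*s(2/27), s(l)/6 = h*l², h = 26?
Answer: √193874/9 ≈ 48.923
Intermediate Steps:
s(l) = 156*l² (s(l) = 6*(26*l²) = 156*l²)
J = -4576/81 (J = -10296*(2/27)² = -10296*4/729 = -66*208/243 = -4576/81 ≈ -56.494)
√(J - 25*14*(-7)) = √(-4576/81 - 25*14*(-7)) = √(-4576/81 - 350*(-7)) = √(-4576/81 + 2450) = √(193874/81) = √193874/9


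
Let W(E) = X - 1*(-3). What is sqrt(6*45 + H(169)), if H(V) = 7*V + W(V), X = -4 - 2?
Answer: 5*sqrt(58) ≈ 38.079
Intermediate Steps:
X = -6
W(E) = -3 (W(E) = -6 - 1*(-3) = -6 + 3 = -3)
H(V) = -3 + 7*V (H(V) = 7*V - 3 = -3 + 7*V)
sqrt(6*45 + H(169)) = sqrt(6*45 + (-3 + 7*169)) = sqrt(270 + (-3 + 1183)) = sqrt(270 + 1180) = sqrt(1450) = 5*sqrt(58)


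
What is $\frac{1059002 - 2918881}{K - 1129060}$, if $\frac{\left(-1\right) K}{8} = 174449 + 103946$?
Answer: $\frac{265697}{479460} \approx 0.55416$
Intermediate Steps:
$K = -2227160$ ($K = - 8 \left(174449 + 103946\right) = \left(-8\right) 278395 = -2227160$)
$\frac{1059002 - 2918881}{K - 1129060} = \frac{1059002 - 2918881}{-2227160 - 1129060} = - \frac{1859879}{-3356220} = \left(-1859879\right) \left(- \frac{1}{3356220}\right) = \frac{265697}{479460}$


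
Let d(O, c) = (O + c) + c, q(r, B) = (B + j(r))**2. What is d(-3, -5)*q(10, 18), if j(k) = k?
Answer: -10192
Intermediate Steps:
q(r, B) = (B + r)**2
d(O, c) = O + 2*c
d(-3, -5)*q(10, 18) = (-3 + 2*(-5))*(18 + 10)**2 = (-3 - 10)*28**2 = -13*784 = -10192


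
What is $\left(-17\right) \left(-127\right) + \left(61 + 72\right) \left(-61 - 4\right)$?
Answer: $-6486$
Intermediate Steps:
$\left(-17\right) \left(-127\right) + \left(61 + 72\right) \left(-61 - 4\right) = 2159 + 133 \left(-65\right) = 2159 - 8645 = -6486$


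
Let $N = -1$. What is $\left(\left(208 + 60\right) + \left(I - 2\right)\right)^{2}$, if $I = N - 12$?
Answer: $64009$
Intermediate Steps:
$I = -13$ ($I = -1 - 12 = -13$)
$\left(\left(208 + 60\right) + \left(I - 2\right)\right)^{2} = \left(\left(208 + 60\right) - 15\right)^{2} = \left(268 - 15\right)^{2} = 253^{2} = 64009$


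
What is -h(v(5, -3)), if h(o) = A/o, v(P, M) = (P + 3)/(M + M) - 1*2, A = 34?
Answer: 51/5 ≈ 10.200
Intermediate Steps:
v(P, M) = -2 + (3 + P)/(2*M) (v(P, M) = (3 + P)/((2*M)) - 2 = (3 + P)*(1/(2*M)) - 2 = (3 + P)/(2*M) - 2 = -2 + (3 + P)/(2*M))
h(o) = 34/o
-h(v(5, -3)) = -34/((½)*(3 + 5 - 4*(-3))/(-3)) = -34/((½)*(-⅓)*(3 + 5 + 12)) = -34/((½)*(-⅓)*20) = -34/(-10/3) = -34*(-3)/10 = -1*(-51/5) = 51/5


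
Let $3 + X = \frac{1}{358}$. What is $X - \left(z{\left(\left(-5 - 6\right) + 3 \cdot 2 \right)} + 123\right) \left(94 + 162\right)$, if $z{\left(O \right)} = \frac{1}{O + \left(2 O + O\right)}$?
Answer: $- \frac{56345973}{1790} \approx -31478.0$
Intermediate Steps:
$z{\left(O \right)} = \frac{1}{4 O}$ ($z{\left(O \right)} = \frac{1}{O + 3 O} = \frac{1}{4 O}$)
$X = - \frac{1073}{358}$ ($X = -3 + \frac{1}{358} = - \frac{1073}{358} \approx -2.9972$)
$X - \left(z{\left(\left(-5 - 6\right) + 3 \cdot 2 \right)} + 123\right) \left(94 + 162\right) = - \frac{1073}{358} - \left(\frac{1}{4 \left(\left(-5 - 6\right) + 3 \cdot 2\right)} + 123\right) \left(94 + 162\right) = - \frac{1073}{358} - \left(\frac{1}{4 \left(\left(-5 - 6\right) + 6\right)} + 123\right) 256 = - \frac{1073}{358} - \left(\frac{1}{4 \left(-11 + 6\right)} + 123\right) 256 = - \frac{1073}{358} - \left(\frac{1}{4 \left(-5\right)} + 123\right) 256 = - \frac{1073}{358} - \left(\frac{1}{4} \left(- \frac{1}{5}\right) + 123\right) 256 = - \frac{1073}{358} - \left(- \frac{1}{20} + 123\right) 256 = - \frac{1073}{358} - \frac{2459}{20} \cdot 256 = - \frac{1073}{358} - \frac{157376}{5} = - \frac{56345973}{1790}$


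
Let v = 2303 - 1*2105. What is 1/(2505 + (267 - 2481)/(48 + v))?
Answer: 1/2496 ≈ 0.00040064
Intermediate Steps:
v = 198 (v = 2303 - 2105 = 198)
1/(2505 + (267 - 2481)/(48 + v)) = 1/(2505 + (267 - 2481)/(48 + 198)) = 1/(2505 - 2214/246) = 1/(2505 - 2214*1/246) = 1/(2505 - 9) = 1/2496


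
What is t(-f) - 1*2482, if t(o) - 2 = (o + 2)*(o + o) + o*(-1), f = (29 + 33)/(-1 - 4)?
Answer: -53382/25 ≈ -2135.3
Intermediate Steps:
f = -62/5 (f = 62/(-5) = 62*(-⅕) = -62/5 ≈ -12.400)
t(o) = 2 - o + 2*o*(2 + o) (t(o) = 2 + ((o + 2)*(o + o) + o*(-1)) = 2 + ((2 + o)*(2*o) - o) = 2 + (2*o*(2 + o) - o) = 2 + (-o + 2*o*(2 + o)) = 2 - o + 2*o*(2 + o))
t(-f) - 1*2482 = (2 + 2*(-1*(-62/5))² + 3*(-1*(-62/5))) - 1*2482 = (2 + 2*(62/5)² + 3*(62/5)) - 2482 = (2 + 2*(3844/25) + 186/5) - 2482 = (2 + 7688/25 + 186/5) - 2482 = 8668/25 - 2482 = -53382/25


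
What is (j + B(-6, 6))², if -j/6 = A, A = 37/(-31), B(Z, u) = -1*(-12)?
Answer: 352836/961 ≈ 367.16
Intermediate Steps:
B(Z, u) = 12
A = -37/31 (A = 37*(-1/31) = -37/31 ≈ -1.1935)
j = 222/31 (j = -6*(-37/31) = 222/31 ≈ 7.1613)
(j + B(-6, 6))² = (222/31 + 12)² = (594/31)² = 352836/961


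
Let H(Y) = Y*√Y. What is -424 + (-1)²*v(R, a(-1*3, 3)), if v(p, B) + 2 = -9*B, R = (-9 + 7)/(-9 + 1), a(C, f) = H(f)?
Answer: -426 - 27*√3 ≈ -472.77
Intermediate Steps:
H(Y) = Y^(3/2)
a(C, f) = f^(3/2)
R = ¼ (R = -2/(-8) = -2*(-⅛) = ¼ ≈ 0.25000)
v(p, B) = -2 - 9*B
-424 + (-1)²*v(R, a(-1*3, 3)) = -424 + (-1)²*(-2 - 27*√3) = -424 + 1*(-2 - 27*√3) = -424 + (-2 - 27*√3) = -426 - 27*√3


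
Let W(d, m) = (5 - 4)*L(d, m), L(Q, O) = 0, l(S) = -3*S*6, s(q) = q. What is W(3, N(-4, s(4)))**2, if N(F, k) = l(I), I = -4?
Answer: 0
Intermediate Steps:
l(S) = -18*S
N(F, k) = 72 (N(F, k) = -18*(-4) = 72)
W(d, m) = 0 (W(d, m) = (5 - 4)*0 = 1*0 = 0)
W(3, N(-4, s(4)))**2 = 0**2 = 0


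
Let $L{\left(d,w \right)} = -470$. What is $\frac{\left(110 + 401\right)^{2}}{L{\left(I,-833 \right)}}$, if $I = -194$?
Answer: $- \frac{261121}{470} \approx -555.58$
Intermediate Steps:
$\frac{\left(110 + 401\right)^{2}}{L{\left(I,-833 \right)}} = \frac{\left(110 + 401\right)^{2}}{-470} = 511^{2} \left(- \frac{1}{470}\right) = 261121 \left(- \frac{1}{470}\right) = - \frac{261121}{470}$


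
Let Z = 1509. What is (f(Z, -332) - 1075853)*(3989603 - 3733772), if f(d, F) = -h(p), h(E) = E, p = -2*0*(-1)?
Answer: -275236548843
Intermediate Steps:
p = 0 (p = 0*(-1) = 0)
f(d, F) = 0 (f(d, F) = -1*0 = 0)
(f(Z, -332) - 1075853)*(3989603 - 3733772) = (0 - 1075853)*(3989603 - 3733772) = -1075853*255831 = -275236548843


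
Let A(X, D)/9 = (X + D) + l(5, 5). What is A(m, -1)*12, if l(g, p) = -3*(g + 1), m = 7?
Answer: -1296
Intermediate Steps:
l(g, p) = -3 - 3*g (l(g, p) = -3*(1 + g) = -3 - 3*g)
A(X, D) = -162 + 9*D + 9*X (A(X, D) = 9*((X + D) + (-3 - 3*5)) = 9*((D + X) + (-3 - 15)) = 9*((D + X) - 18) = 9*(-18 + D + X) = -162 + 9*D + 9*X)
A(m, -1)*12 = (-162 + 9*(-1) + 9*7)*12 = (-162 - 9 + 63)*12 = -108*12 = -1296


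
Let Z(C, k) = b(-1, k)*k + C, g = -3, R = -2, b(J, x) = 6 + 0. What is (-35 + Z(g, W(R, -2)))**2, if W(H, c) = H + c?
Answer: 3844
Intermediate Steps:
b(J, x) = 6
Z(C, k) = C + 6*k (Z(C, k) = 6*k + C = C + 6*k)
(-35 + Z(g, W(R, -2)))**2 = (-35 + (-3 + 6*(-2 - 2)))**2 = (-35 + (-3 + 6*(-4)))**2 = (-35 + (-3 - 24))**2 = (-35 - 27)**2 = (-62)**2 = 3844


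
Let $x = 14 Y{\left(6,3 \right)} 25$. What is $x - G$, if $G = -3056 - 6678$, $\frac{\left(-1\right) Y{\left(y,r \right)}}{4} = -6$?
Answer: $18134$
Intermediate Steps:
$Y{\left(y,r \right)} = 24$ ($Y{\left(y,r \right)} = \left(-4\right) \left(-6\right) = 24$)
$x = 8400$ ($x = 14 \cdot 24 \cdot 25 = 336 \cdot 25 = 8400$)
$G = -9734$ ($G = -3056 - 6678 = -9734$)
$x - G = 8400 - -9734 = 8400 + 9734 = 18134$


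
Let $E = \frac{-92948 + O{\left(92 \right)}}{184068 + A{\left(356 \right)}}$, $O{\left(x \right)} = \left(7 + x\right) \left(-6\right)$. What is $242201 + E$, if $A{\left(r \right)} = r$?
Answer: $\frac{22333791841}{92212} \approx 2.422 \cdot 10^{5}$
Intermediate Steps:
$O{\left(x \right)} = -42 - 6 x$
$E = - \frac{46771}{92212}$ ($E = \frac{-92948 - 594}{184068 + 356} = \frac{-92948 - 594}{184424} = \left(-92948 - 594\right) \frac{1}{184424} = \left(-93542\right) \frac{1}{184424} = - \frac{46771}{92212} \approx -0.50721$)
$242201 + E = 242201 - \frac{46771}{92212} = \frac{22333791841}{92212}$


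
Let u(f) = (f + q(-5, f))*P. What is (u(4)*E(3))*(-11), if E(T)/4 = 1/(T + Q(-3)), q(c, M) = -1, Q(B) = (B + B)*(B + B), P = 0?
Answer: 0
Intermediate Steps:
Q(B) = 4*B**2 (Q(B) = (2*B)*(2*B) = 4*B**2)
E(T) = 4/(36 + T) (E(T) = 4/(T + 4*(-3)**2) = 4/(T + 4*9) = 4/(T + 36) = 4/(36 + T))
u(f) = 0 (u(f) = (f - 1)*0 = (-1 + f)*0 = 0)
(u(4)*E(3))*(-11) = (0*(4/(36 + 3)))*(-11) = (0*(4/39))*(-11) = 0*(-11) = 0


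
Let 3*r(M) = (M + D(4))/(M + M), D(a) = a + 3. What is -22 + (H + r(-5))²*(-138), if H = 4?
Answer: -161776/75 ≈ -2157.0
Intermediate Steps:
D(a) = 3 + a
r(M) = (7 + M)/(6*M) (r(M) = ((M + (3 + 4))/(M + M))/3 = ((M + 7)/((2*M)))/3 = ((7 + M)*(1/(2*M)))/3 = ((7 + M)/(2*M))/3 = (7 + M)/(6*M))
-22 + (H + r(-5))²*(-138) = -22 + (4 + (⅙)*(7 - 5)/(-5))²*(-138) = -22 + (4 + (⅙)*(-⅕)*2)²*(-138) = -22 + (4 - 1/15)²*(-138) = -22 + (59/15)²*(-138) = -22 + (3481/225)*(-138) = -22 - 160126/75 = -161776/75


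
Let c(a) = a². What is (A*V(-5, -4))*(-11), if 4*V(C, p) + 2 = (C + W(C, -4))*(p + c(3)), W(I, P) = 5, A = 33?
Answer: 363/2 ≈ 181.50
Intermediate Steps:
V(C, p) = -½ + (5 + C)*(9 + p)/4 (V(C, p) = -½ + ((C + 5)*(p + 3²))/4 = -½ + ((5 + C)*(p + 9))/4 = -½ + ((5 + C)*(9 + p))/4 = -½ + (5 + C)*(9 + p)/4)
(A*V(-5, -4))*(-11) = (33*(43/4 + (5/4)*(-4) + (9/4)*(-5) + (¼)*(-5)*(-4)))*(-11) = (33*(43/4 - 5 - 45/4 + 5))*(-11) = (33*(-½))*(-11) = -33/2*(-11) = 363/2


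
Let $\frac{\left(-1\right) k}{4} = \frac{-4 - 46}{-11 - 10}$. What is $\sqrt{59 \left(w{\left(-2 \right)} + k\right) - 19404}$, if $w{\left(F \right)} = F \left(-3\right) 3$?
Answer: $\frac{i \sqrt{8336622}}{21} \approx 137.49 i$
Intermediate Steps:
$w{\left(F \right)} = - 9 F$ ($w{\left(F \right)} = - 3 F 3 = - 9 F$)
$k = - \frac{200}{21}$ ($k = - 4 \frac{-4 - 46}{-11 - 10} = - 4 \left(- \frac{50}{-21}\right) = - 4 \left(\left(-50\right) \left(- \frac{1}{21}\right)\right) = \left(-4\right) \frac{50}{21} = - \frac{200}{21} \approx -9.5238$)
$\sqrt{59 \left(w{\left(-2 \right)} + k\right) - 19404} = \sqrt{59 \left(\left(-9\right) \left(-2\right) - \frac{200}{21}\right) - 19404} = \sqrt{59 \left(18 - \frac{200}{21}\right) - 19404} = \sqrt{59 \cdot \frac{178}{21} - 19404} = \sqrt{\frac{10502}{21} - 19404} = \sqrt{- \frac{396982}{21}} = \frac{i \sqrt{8336622}}{21}$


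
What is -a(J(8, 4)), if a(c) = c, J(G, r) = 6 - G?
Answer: 2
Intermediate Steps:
-a(J(8, 4)) = -(6 - 1*8) = -(6 - 8) = -1*(-2) = 2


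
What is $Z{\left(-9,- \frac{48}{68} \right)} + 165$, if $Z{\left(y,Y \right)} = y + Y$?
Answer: $\frac{2640}{17} \approx 155.29$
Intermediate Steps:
$Z{\left(y,Y \right)} = Y + y$
$Z{\left(-9,- \frac{48}{68} \right)} + 165 = \left(- \frac{48}{68} - 9\right) + 165 = \left(\left(-48\right) \frac{1}{68} - 9\right) + 165 = \left(- \frac{12}{17} - 9\right) + 165 = - \frac{165}{17} + 165 = \frac{2640}{17}$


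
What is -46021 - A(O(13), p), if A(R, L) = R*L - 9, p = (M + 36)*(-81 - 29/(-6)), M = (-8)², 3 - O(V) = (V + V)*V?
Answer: -7792786/3 ≈ -2.5976e+6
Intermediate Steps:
O(V) = 3 - 2*V² (O(V) = 3 - (V + V)*V = 3 - 2*V*V = 3 - 2*V²)
M = 64
p = -22850/3 (p = (64 + 36)*(-81 - 29/(-6)) = 100*(-81 - 29*(-⅙)) = 100*(-81 + 29/6) = 100*(-457/6) = -22850/3 ≈ -7616.7)
A(R, L) = -9 + L*R (A(R, L) = L*R - 9 = -9 + L*R)
-46021 - A(O(13), p) = -46021 - (-9 - 22850*(3 - 2*13²)/3) = -46021 - (-9 - 22850*(3 - 2*169)/3) = -46021 - (-9 - 22850*(3 - 338)/3) = -46021 - (-9 - 22850/3*(-335)) = -46021 - (-9 + 7654750/3) = -46021 - 1*7654723/3 = -46021 - 7654723/3 = -7792786/3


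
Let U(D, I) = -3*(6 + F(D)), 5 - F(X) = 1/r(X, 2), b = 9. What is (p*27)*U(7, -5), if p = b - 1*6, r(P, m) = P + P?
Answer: -37179/14 ≈ -2655.6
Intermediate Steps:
r(P, m) = 2*P
F(X) = 5 - 1/(2*X)
U(D, I) = -33 + 3/(2*D) (U(D, I) = -3*(6 + (5 - 1/(2*D))) = -3*(11 - 1/(2*D)) = -33 + 3/(2*D))
p = 3 (p = 9 - 1*6 = 9 - 6 = 3)
(p*27)*U(7, -5) = (3*27)*(-33 + (3/2)/7) = 81*(-33 + (3/2)*(⅐)) = 81*(-33 + 3/14) = 81*(-459/14) = -37179/14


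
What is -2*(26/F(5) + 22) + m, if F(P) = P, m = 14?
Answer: -202/5 ≈ -40.400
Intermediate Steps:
-2*(26/F(5) + 22) + m = -2*(26/5 + 22) + 14 = -2*136/5 + 14 = -272/5 + 14 = -202/5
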